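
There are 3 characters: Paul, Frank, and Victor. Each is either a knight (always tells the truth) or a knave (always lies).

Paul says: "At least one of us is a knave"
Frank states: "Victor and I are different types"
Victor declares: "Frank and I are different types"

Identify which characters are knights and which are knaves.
Paul is a knight.
Frank is a knave.
Victor is a knave.

Verification:
- Paul (knight) says "At least one of us is a knave" - this is TRUE because Frank and Victor are knaves.
- Frank (knave) says "Victor and I are different types" - this is FALSE (a lie) because Frank is a knave and Victor is a knave.
- Victor (knave) says "Frank and I are different types" - this is FALSE (a lie) because Victor is a knave and Frank is a knave.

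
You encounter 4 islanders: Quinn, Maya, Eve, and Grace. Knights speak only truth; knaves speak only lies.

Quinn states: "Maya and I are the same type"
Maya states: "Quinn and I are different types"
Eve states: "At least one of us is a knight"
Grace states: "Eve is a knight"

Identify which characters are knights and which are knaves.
Quinn is a knave.
Maya is a knight.
Eve is a knight.
Grace is a knight.

Verification:
- Quinn (knave) says "Maya and I are the same type" - this is FALSE (a lie) because Quinn is a knave and Maya is a knight.
- Maya (knight) says "Quinn and I are different types" - this is TRUE because Maya is a knight and Quinn is a knave.
- Eve (knight) says "At least one of us is a knight" - this is TRUE because Maya, Eve, and Grace are knights.
- Grace (knight) says "Eve is a knight" - this is TRUE because Eve is a knight.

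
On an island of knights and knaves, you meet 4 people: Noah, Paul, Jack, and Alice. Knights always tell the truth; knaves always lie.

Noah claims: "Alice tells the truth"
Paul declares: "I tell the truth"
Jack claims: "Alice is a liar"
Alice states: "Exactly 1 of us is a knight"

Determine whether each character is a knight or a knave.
Noah is a knave.
Paul is a knight.
Jack is a knight.
Alice is a knave.

Verification:
- Noah (knave) says "Alice tells the truth" - this is FALSE (a lie) because Alice is a knave.
- Paul (knight) says "I tell the truth" - this is TRUE because Paul is a knight.
- Jack (knight) says "Alice is a liar" - this is TRUE because Alice is a knave.
- Alice (knave) says "Exactly 1 of us is a knight" - this is FALSE (a lie) because there are 2 knights.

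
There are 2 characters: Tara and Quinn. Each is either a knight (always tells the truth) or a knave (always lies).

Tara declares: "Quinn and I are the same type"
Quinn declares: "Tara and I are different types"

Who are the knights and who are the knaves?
Tara is a knave.
Quinn is a knight.

Verification:
- Tara (knave) says "Quinn and I are the same type" - this is FALSE (a lie) because Tara is a knave and Quinn is a knight.
- Quinn (knight) says "Tara and I are different types" - this is TRUE because Quinn is a knight and Tara is a knave.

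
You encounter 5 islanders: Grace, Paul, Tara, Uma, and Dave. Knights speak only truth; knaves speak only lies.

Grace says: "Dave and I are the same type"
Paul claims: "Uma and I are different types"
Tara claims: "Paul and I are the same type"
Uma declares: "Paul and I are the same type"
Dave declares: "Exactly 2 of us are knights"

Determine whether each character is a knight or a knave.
Grace is a knave.
Paul is a knight.
Tara is a knave.
Uma is a knave.
Dave is a knight.

Verification:
- Grace (knave) says "Dave and I are the same type" - this is FALSE (a lie) because Grace is a knave and Dave is a knight.
- Paul (knight) says "Uma and I are different types" - this is TRUE because Paul is a knight and Uma is a knave.
- Tara (knave) says "Paul and I are the same type" - this is FALSE (a lie) because Tara is a knave and Paul is a knight.
- Uma (knave) says "Paul and I are the same type" - this is FALSE (a lie) because Uma is a knave and Paul is a knight.
- Dave (knight) says "Exactly 2 of us are knights" - this is TRUE because there are 2 knights.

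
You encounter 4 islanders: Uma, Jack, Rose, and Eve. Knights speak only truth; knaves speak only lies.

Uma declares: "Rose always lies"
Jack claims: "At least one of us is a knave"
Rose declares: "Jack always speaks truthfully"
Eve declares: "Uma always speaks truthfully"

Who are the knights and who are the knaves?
Uma is a knave.
Jack is a knight.
Rose is a knight.
Eve is a knave.

Verification:
- Uma (knave) says "Rose always lies" - this is FALSE (a lie) because Rose is a knight.
- Jack (knight) says "At least one of us is a knave" - this is TRUE because Uma and Eve are knaves.
- Rose (knight) says "Jack always speaks truthfully" - this is TRUE because Jack is a knight.
- Eve (knave) says "Uma always speaks truthfully" - this is FALSE (a lie) because Uma is a knave.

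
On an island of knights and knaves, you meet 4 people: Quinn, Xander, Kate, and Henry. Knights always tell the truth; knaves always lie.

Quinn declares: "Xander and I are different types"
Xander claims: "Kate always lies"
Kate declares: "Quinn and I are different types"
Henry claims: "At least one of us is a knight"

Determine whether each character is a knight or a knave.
Quinn is a knave.
Xander is a knave.
Kate is a knight.
Henry is a knight.

Verification:
- Quinn (knave) says "Xander and I are different types" - this is FALSE (a lie) because Quinn is a knave and Xander is a knave.
- Xander (knave) says "Kate always lies" - this is FALSE (a lie) because Kate is a knight.
- Kate (knight) says "Quinn and I are different types" - this is TRUE because Kate is a knight and Quinn is a knave.
- Henry (knight) says "At least one of us is a knight" - this is TRUE because Kate and Henry are knights.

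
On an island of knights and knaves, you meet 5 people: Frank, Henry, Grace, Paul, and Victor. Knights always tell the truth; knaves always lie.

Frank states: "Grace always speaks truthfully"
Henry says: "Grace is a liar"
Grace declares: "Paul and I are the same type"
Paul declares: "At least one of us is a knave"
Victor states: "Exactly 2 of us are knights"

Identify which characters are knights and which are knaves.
Frank is a knight.
Henry is a knave.
Grace is a knight.
Paul is a knight.
Victor is a knave.

Verification:
- Frank (knight) says "Grace always speaks truthfully" - this is TRUE because Grace is a knight.
- Henry (knave) says "Grace is a liar" - this is FALSE (a lie) because Grace is a knight.
- Grace (knight) says "Paul and I are the same type" - this is TRUE because Grace is a knight and Paul is a knight.
- Paul (knight) says "At least one of us is a knave" - this is TRUE because Henry and Victor are knaves.
- Victor (knave) says "Exactly 2 of us are knights" - this is FALSE (a lie) because there are 3 knights.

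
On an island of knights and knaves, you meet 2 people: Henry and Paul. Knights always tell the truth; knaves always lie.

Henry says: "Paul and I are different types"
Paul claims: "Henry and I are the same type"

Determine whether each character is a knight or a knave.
Henry is a knight.
Paul is a knave.

Verification:
- Henry (knight) says "Paul and I are different types" - this is TRUE because Henry is a knight and Paul is a knave.
- Paul (knave) says "Henry and I are the same type" - this is FALSE (a lie) because Paul is a knave and Henry is a knight.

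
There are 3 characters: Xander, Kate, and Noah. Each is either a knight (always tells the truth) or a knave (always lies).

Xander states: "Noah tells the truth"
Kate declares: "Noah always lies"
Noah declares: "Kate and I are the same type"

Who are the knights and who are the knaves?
Xander is a knave.
Kate is a knight.
Noah is a knave.

Verification:
- Xander (knave) says "Noah tells the truth" - this is FALSE (a lie) because Noah is a knave.
- Kate (knight) says "Noah always lies" - this is TRUE because Noah is a knave.
- Noah (knave) says "Kate and I are the same type" - this is FALSE (a lie) because Noah is a knave and Kate is a knight.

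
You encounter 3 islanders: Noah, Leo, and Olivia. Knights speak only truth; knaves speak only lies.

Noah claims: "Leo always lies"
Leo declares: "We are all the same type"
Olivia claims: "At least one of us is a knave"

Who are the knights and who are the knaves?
Noah is a knight.
Leo is a knave.
Olivia is a knight.

Verification:
- Noah (knight) says "Leo always lies" - this is TRUE because Leo is a knave.
- Leo (knave) says "We are all the same type" - this is FALSE (a lie) because Noah and Olivia are knights and Leo is a knave.
- Olivia (knight) says "At least one of us is a knave" - this is TRUE because Leo is a knave.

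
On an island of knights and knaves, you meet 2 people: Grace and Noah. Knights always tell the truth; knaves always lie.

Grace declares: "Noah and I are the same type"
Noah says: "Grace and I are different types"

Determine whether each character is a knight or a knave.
Grace is a knave.
Noah is a knight.

Verification:
- Grace (knave) says "Noah and I are the same type" - this is FALSE (a lie) because Grace is a knave and Noah is a knight.
- Noah (knight) says "Grace and I are different types" - this is TRUE because Noah is a knight and Grace is a knave.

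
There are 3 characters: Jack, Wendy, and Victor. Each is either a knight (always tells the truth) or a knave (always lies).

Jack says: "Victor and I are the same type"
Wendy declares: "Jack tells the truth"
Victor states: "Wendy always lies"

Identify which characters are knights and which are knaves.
Jack is a knave.
Wendy is a knave.
Victor is a knight.

Verification:
- Jack (knave) says "Victor and I are the same type" - this is FALSE (a lie) because Jack is a knave and Victor is a knight.
- Wendy (knave) says "Jack tells the truth" - this is FALSE (a lie) because Jack is a knave.
- Victor (knight) says "Wendy always lies" - this is TRUE because Wendy is a knave.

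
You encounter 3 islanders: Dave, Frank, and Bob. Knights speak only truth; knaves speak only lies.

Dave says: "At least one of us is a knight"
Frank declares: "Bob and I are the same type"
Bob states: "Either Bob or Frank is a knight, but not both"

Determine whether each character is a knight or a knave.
Dave is a knight.
Frank is a knave.
Bob is a knight.

Verification:
- Dave (knight) says "At least one of us is a knight" - this is TRUE because Dave and Bob are knights.
- Frank (knave) says "Bob and I are the same type" - this is FALSE (a lie) because Frank is a knave and Bob is a knight.
- Bob (knight) says "Either Bob or Frank is a knight, but not both" - this is TRUE because Bob is a knight and Frank is a knave.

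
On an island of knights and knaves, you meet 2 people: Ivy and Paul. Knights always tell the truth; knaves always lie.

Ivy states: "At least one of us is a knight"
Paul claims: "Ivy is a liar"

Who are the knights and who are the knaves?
Ivy is a knight.
Paul is a knave.

Verification:
- Ivy (knight) says "At least one of us is a knight" - this is TRUE because Ivy is a knight.
- Paul (knave) says "Ivy is a liar" - this is FALSE (a lie) because Ivy is a knight.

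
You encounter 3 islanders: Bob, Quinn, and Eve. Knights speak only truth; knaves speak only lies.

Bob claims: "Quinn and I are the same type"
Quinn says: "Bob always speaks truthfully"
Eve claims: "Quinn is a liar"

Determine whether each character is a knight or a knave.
Bob is a knight.
Quinn is a knight.
Eve is a knave.

Verification:
- Bob (knight) says "Quinn and I are the same type" - this is TRUE because Bob is a knight and Quinn is a knight.
- Quinn (knight) says "Bob always speaks truthfully" - this is TRUE because Bob is a knight.
- Eve (knave) says "Quinn is a liar" - this is FALSE (a lie) because Quinn is a knight.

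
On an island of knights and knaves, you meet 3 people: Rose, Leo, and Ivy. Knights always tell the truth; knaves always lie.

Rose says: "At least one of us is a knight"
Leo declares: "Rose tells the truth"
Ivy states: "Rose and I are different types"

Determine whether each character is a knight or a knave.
Rose is a knave.
Leo is a knave.
Ivy is a knave.

Verification:
- Rose (knave) says "At least one of us is a knight" - this is FALSE (a lie) because no one is a knight.
- Leo (knave) says "Rose tells the truth" - this is FALSE (a lie) because Rose is a knave.
- Ivy (knave) says "Rose and I are different types" - this is FALSE (a lie) because Ivy is a knave and Rose is a knave.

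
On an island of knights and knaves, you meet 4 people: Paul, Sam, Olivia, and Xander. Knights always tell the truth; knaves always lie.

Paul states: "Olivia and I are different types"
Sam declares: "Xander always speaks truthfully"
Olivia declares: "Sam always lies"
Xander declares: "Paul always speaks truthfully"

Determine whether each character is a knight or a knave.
Paul is a knight.
Sam is a knight.
Olivia is a knave.
Xander is a knight.

Verification:
- Paul (knight) says "Olivia and I are different types" - this is TRUE because Paul is a knight and Olivia is a knave.
- Sam (knight) says "Xander always speaks truthfully" - this is TRUE because Xander is a knight.
- Olivia (knave) says "Sam always lies" - this is FALSE (a lie) because Sam is a knight.
- Xander (knight) says "Paul always speaks truthfully" - this is TRUE because Paul is a knight.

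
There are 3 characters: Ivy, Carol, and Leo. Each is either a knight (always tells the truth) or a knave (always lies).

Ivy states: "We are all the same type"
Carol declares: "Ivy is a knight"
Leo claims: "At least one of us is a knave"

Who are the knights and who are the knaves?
Ivy is a knave.
Carol is a knave.
Leo is a knight.

Verification:
- Ivy (knave) says "We are all the same type" - this is FALSE (a lie) because Leo is a knight and Ivy and Carol are knaves.
- Carol (knave) says "Ivy is a knight" - this is FALSE (a lie) because Ivy is a knave.
- Leo (knight) says "At least one of us is a knave" - this is TRUE because Ivy and Carol are knaves.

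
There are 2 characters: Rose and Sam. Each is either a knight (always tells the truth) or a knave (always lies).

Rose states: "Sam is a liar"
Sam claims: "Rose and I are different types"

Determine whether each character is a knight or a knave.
Rose is a knave.
Sam is a knight.

Verification:
- Rose (knave) says "Sam is a liar" - this is FALSE (a lie) because Sam is a knight.
- Sam (knight) says "Rose and I are different types" - this is TRUE because Sam is a knight and Rose is a knave.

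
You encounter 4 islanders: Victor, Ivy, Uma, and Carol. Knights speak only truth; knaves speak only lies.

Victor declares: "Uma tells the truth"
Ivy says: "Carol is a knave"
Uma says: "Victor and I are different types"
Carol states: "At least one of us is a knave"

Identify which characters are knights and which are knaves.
Victor is a knave.
Ivy is a knave.
Uma is a knave.
Carol is a knight.

Verification:
- Victor (knave) says "Uma tells the truth" - this is FALSE (a lie) because Uma is a knave.
- Ivy (knave) says "Carol is a knave" - this is FALSE (a lie) because Carol is a knight.
- Uma (knave) says "Victor and I are different types" - this is FALSE (a lie) because Uma is a knave and Victor is a knave.
- Carol (knight) says "At least one of us is a knave" - this is TRUE because Victor, Ivy, and Uma are knaves.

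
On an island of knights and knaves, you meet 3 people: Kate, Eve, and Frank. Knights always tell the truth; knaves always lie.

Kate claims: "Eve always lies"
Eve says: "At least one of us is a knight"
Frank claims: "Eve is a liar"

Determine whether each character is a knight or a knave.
Kate is a knave.
Eve is a knight.
Frank is a knave.

Verification:
- Kate (knave) says "Eve always lies" - this is FALSE (a lie) because Eve is a knight.
- Eve (knight) says "At least one of us is a knight" - this is TRUE because Eve is a knight.
- Frank (knave) says "Eve is a liar" - this is FALSE (a lie) because Eve is a knight.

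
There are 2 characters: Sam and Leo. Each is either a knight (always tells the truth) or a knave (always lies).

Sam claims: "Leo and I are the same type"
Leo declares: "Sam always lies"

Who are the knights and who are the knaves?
Sam is a knave.
Leo is a knight.

Verification:
- Sam (knave) says "Leo and I are the same type" - this is FALSE (a lie) because Sam is a knave and Leo is a knight.
- Leo (knight) says "Sam always lies" - this is TRUE because Sam is a knave.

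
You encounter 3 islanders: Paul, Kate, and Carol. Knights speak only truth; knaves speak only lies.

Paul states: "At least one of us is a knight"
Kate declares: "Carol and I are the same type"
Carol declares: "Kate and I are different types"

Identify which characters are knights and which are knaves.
Paul is a knight.
Kate is a knave.
Carol is a knight.

Verification:
- Paul (knight) says "At least one of us is a knight" - this is TRUE because Paul and Carol are knights.
- Kate (knave) says "Carol and I are the same type" - this is FALSE (a lie) because Kate is a knave and Carol is a knight.
- Carol (knight) says "Kate and I are different types" - this is TRUE because Carol is a knight and Kate is a knave.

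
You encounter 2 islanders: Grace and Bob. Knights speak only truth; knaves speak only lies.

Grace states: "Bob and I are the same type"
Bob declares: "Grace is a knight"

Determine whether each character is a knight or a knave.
Grace is a knight.
Bob is a knight.

Verification:
- Grace (knight) says "Bob and I are the same type" - this is TRUE because Grace is a knight and Bob is a knight.
- Bob (knight) says "Grace is a knight" - this is TRUE because Grace is a knight.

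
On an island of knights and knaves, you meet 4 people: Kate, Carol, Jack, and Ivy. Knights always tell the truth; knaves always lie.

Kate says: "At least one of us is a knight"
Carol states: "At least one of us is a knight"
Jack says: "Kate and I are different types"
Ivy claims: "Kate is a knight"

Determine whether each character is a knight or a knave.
Kate is a knave.
Carol is a knave.
Jack is a knave.
Ivy is a knave.

Verification:
- Kate (knave) says "At least one of us is a knight" - this is FALSE (a lie) because no one is a knight.
- Carol (knave) says "At least one of us is a knight" - this is FALSE (a lie) because no one is a knight.
- Jack (knave) says "Kate and I are different types" - this is FALSE (a lie) because Jack is a knave and Kate is a knave.
- Ivy (knave) says "Kate is a knight" - this is FALSE (a lie) because Kate is a knave.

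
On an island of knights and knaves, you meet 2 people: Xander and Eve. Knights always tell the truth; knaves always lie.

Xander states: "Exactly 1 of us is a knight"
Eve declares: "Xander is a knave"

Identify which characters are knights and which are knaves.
Xander is a knight.
Eve is a knave.

Verification:
- Xander (knight) says "Exactly 1 of us is a knight" - this is TRUE because there are 1 knights.
- Eve (knave) says "Xander is a knave" - this is FALSE (a lie) because Xander is a knight.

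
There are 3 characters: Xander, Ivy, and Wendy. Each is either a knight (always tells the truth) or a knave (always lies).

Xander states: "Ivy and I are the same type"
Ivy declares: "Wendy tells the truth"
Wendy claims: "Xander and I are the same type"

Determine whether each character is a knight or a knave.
Xander is a knight.
Ivy is a knight.
Wendy is a knight.

Verification:
- Xander (knight) says "Ivy and I are the same type" - this is TRUE because Xander is a knight and Ivy is a knight.
- Ivy (knight) says "Wendy tells the truth" - this is TRUE because Wendy is a knight.
- Wendy (knight) says "Xander and I are the same type" - this is TRUE because Wendy is a knight and Xander is a knight.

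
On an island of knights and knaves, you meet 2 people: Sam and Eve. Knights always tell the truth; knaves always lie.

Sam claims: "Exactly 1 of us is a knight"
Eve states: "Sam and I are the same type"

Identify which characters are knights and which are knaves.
Sam is a knight.
Eve is a knave.

Verification:
- Sam (knight) says "Exactly 1 of us is a knight" - this is TRUE because there are 1 knights.
- Eve (knave) says "Sam and I are the same type" - this is FALSE (a lie) because Eve is a knave and Sam is a knight.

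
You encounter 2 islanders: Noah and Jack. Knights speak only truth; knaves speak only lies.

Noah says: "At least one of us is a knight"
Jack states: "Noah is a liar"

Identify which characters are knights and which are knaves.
Noah is a knight.
Jack is a knave.

Verification:
- Noah (knight) says "At least one of us is a knight" - this is TRUE because Noah is a knight.
- Jack (knave) says "Noah is a liar" - this is FALSE (a lie) because Noah is a knight.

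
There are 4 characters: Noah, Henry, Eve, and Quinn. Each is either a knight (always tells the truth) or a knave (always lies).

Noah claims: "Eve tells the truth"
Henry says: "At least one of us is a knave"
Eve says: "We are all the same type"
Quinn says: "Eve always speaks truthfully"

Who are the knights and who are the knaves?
Noah is a knave.
Henry is a knight.
Eve is a knave.
Quinn is a knave.

Verification:
- Noah (knave) says "Eve tells the truth" - this is FALSE (a lie) because Eve is a knave.
- Henry (knight) says "At least one of us is a knave" - this is TRUE because Noah, Eve, and Quinn are knaves.
- Eve (knave) says "We are all the same type" - this is FALSE (a lie) because Henry is a knight and Noah, Eve, and Quinn are knaves.
- Quinn (knave) says "Eve always speaks truthfully" - this is FALSE (a lie) because Eve is a knave.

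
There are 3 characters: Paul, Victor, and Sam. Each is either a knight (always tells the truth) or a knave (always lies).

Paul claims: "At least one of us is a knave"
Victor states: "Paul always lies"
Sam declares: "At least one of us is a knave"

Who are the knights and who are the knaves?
Paul is a knight.
Victor is a knave.
Sam is a knight.

Verification:
- Paul (knight) says "At least one of us is a knave" - this is TRUE because Victor is a knave.
- Victor (knave) says "Paul always lies" - this is FALSE (a lie) because Paul is a knight.
- Sam (knight) says "At least one of us is a knave" - this is TRUE because Victor is a knave.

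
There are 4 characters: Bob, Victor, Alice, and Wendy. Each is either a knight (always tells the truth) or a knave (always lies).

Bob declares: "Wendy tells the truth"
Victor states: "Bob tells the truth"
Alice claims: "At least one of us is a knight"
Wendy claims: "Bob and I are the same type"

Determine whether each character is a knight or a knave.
Bob is a knight.
Victor is a knight.
Alice is a knight.
Wendy is a knight.

Verification:
- Bob (knight) says "Wendy tells the truth" - this is TRUE because Wendy is a knight.
- Victor (knight) says "Bob tells the truth" - this is TRUE because Bob is a knight.
- Alice (knight) says "At least one of us is a knight" - this is TRUE because Bob, Victor, Alice, and Wendy are knights.
- Wendy (knight) says "Bob and I are the same type" - this is TRUE because Wendy is a knight and Bob is a knight.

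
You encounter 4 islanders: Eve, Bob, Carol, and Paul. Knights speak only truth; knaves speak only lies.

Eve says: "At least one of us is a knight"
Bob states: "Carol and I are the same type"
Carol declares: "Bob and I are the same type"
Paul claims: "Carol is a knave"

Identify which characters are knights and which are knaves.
Eve is a knight.
Bob is a knight.
Carol is a knight.
Paul is a knave.

Verification:
- Eve (knight) says "At least one of us is a knight" - this is TRUE because Eve, Bob, and Carol are knights.
- Bob (knight) says "Carol and I are the same type" - this is TRUE because Bob is a knight and Carol is a knight.
- Carol (knight) says "Bob and I are the same type" - this is TRUE because Carol is a knight and Bob is a knight.
- Paul (knave) says "Carol is a knave" - this is FALSE (a lie) because Carol is a knight.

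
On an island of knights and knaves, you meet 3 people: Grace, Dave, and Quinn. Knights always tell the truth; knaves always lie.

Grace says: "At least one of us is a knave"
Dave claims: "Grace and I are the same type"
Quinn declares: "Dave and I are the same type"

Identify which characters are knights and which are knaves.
Grace is a knight.
Dave is a knight.
Quinn is a knave.

Verification:
- Grace (knight) says "At least one of us is a knave" - this is TRUE because Quinn is a knave.
- Dave (knight) says "Grace and I are the same type" - this is TRUE because Dave is a knight and Grace is a knight.
- Quinn (knave) says "Dave and I are the same type" - this is FALSE (a lie) because Quinn is a knave and Dave is a knight.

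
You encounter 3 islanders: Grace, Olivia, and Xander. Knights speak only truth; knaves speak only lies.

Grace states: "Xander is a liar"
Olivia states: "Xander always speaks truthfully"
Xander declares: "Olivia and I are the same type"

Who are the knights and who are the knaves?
Grace is a knave.
Olivia is a knight.
Xander is a knight.

Verification:
- Grace (knave) says "Xander is a liar" - this is FALSE (a lie) because Xander is a knight.
- Olivia (knight) says "Xander always speaks truthfully" - this is TRUE because Xander is a knight.
- Xander (knight) says "Olivia and I are the same type" - this is TRUE because Xander is a knight and Olivia is a knight.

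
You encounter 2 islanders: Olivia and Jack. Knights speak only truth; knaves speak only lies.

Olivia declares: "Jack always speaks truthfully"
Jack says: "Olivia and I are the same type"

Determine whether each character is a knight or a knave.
Olivia is a knight.
Jack is a knight.

Verification:
- Olivia (knight) says "Jack always speaks truthfully" - this is TRUE because Jack is a knight.
- Jack (knight) says "Olivia and I are the same type" - this is TRUE because Jack is a knight and Olivia is a knight.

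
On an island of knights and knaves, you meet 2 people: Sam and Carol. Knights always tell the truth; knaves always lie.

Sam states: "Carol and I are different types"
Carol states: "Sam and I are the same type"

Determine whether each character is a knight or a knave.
Sam is a knight.
Carol is a knave.

Verification:
- Sam (knight) says "Carol and I are different types" - this is TRUE because Sam is a knight and Carol is a knave.
- Carol (knave) says "Sam and I are the same type" - this is FALSE (a lie) because Carol is a knave and Sam is a knight.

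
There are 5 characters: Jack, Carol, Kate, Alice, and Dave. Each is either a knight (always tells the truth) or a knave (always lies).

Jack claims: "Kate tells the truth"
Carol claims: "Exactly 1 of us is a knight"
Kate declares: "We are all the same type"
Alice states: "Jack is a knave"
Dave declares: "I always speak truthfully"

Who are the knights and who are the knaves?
Jack is a knave.
Carol is a knave.
Kate is a knave.
Alice is a knight.
Dave is a knight.

Verification:
- Jack (knave) says "Kate tells the truth" - this is FALSE (a lie) because Kate is a knave.
- Carol (knave) says "Exactly 1 of us is a knight" - this is FALSE (a lie) because there are 2 knights.
- Kate (knave) says "We are all the same type" - this is FALSE (a lie) because Alice and Dave are knights and Jack, Carol, and Kate are knaves.
- Alice (knight) says "Jack is a knave" - this is TRUE because Jack is a knave.
- Dave (knight) says "I always speak truthfully" - this is TRUE because Dave is a knight.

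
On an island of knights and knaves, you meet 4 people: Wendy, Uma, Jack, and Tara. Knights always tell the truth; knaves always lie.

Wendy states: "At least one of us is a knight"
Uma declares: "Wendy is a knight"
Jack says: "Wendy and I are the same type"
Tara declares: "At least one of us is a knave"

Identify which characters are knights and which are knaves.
Wendy is a knight.
Uma is a knight.
Jack is a knave.
Tara is a knight.

Verification:
- Wendy (knight) says "At least one of us is a knight" - this is TRUE because Wendy, Uma, and Tara are knights.
- Uma (knight) says "Wendy is a knight" - this is TRUE because Wendy is a knight.
- Jack (knave) says "Wendy and I are the same type" - this is FALSE (a lie) because Jack is a knave and Wendy is a knight.
- Tara (knight) says "At least one of us is a knave" - this is TRUE because Jack is a knave.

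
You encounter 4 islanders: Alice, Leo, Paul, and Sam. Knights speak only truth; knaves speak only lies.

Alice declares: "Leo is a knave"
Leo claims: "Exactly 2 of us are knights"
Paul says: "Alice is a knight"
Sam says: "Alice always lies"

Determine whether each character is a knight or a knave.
Alice is a knave.
Leo is a knight.
Paul is a knave.
Sam is a knight.

Verification:
- Alice (knave) says "Leo is a knave" - this is FALSE (a lie) because Leo is a knight.
- Leo (knight) says "Exactly 2 of us are knights" - this is TRUE because there are 2 knights.
- Paul (knave) says "Alice is a knight" - this is FALSE (a lie) because Alice is a knave.
- Sam (knight) says "Alice always lies" - this is TRUE because Alice is a knave.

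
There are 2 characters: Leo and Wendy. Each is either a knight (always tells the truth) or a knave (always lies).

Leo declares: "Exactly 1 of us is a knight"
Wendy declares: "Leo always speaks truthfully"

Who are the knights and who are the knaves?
Leo is a knave.
Wendy is a knave.

Verification:
- Leo (knave) says "Exactly 1 of us is a knight" - this is FALSE (a lie) because there are 0 knights.
- Wendy (knave) says "Leo always speaks truthfully" - this is FALSE (a lie) because Leo is a knave.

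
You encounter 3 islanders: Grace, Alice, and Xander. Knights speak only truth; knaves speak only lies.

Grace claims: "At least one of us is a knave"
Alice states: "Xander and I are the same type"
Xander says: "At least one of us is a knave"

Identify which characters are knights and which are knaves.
Grace is a knight.
Alice is a knave.
Xander is a knight.

Verification:
- Grace (knight) says "At least one of us is a knave" - this is TRUE because Alice is a knave.
- Alice (knave) says "Xander and I are the same type" - this is FALSE (a lie) because Alice is a knave and Xander is a knight.
- Xander (knight) says "At least one of us is a knave" - this is TRUE because Alice is a knave.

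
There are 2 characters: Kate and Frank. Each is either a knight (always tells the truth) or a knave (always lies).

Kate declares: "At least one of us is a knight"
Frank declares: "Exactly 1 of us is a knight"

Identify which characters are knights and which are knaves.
Kate is a knave.
Frank is a knave.

Verification:
- Kate (knave) says "At least one of us is a knight" - this is FALSE (a lie) because no one is a knight.
- Frank (knave) says "Exactly 1 of us is a knight" - this is FALSE (a lie) because there are 0 knights.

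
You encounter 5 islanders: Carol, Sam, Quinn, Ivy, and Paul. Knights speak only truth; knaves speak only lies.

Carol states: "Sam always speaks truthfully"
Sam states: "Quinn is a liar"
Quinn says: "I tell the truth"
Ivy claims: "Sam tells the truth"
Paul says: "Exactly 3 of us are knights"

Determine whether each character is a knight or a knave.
Carol is a knave.
Sam is a knave.
Quinn is a knight.
Ivy is a knave.
Paul is a knave.

Verification:
- Carol (knave) says "Sam always speaks truthfully" - this is FALSE (a lie) because Sam is a knave.
- Sam (knave) says "Quinn is a liar" - this is FALSE (a lie) because Quinn is a knight.
- Quinn (knight) says "I tell the truth" - this is TRUE because Quinn is a knight.
- Ivy (knave) says "Sam tells the truth" - this is FALSE (a lie) because Sam is a knave.
- Paul (knave) says "Exactly 3 of us are knights" - this is FALSE (a lie) because there are 1 knights.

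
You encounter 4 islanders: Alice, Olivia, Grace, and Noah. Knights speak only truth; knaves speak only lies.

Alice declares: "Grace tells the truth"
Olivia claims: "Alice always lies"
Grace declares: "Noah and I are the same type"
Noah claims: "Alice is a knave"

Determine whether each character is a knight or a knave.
Alice is a knave.
Olivia is a knight.
Grace is a knave.
Noah is a knight.

Verification:
- Alice (knave) says "Grace tells the truth" - this is FALSE (a lie) because Grace is a knave.
- Olivia (knight) says "Alice always lies" - this is TRUE because Alice is a knave.
- Grace (knave) says "Noah and I are the same type" - this is FALSE (a lie) because Grace is a knave and Noah is a knight.
- Noah (knight) says "Alice is a knave" - this is TRUE because Alice is a knave.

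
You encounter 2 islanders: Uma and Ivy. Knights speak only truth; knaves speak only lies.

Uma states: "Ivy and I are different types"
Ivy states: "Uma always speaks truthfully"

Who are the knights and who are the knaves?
Uma is a knave.
Ivy is a knave.

Verification:
- Uma (knave) says "Ivy and I are different types" - this is FALSE (a lie) because Uma is a knave and Ivy is a knave.
- Ivy (knave) says "Uma always speaks truthfully" - this is FALSE (a lie) because Uma is a knave.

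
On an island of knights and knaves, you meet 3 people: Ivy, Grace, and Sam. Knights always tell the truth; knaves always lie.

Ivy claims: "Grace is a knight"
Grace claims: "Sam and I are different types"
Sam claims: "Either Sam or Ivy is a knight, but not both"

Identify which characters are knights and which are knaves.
Ivy is a knave.
Grace is a knave.
Sam is a knave.

Verification:
- Ivy (knave) says "Grace is a knight" - this is FALSE (a lie) because Grace is a knave.
- Grace (knave) says "Sam and I are different types" - this is FALSE (a lie) because Grace is a knave and Sam is a knave.
- Sam (knave) says "Either Sam or Ivy is a knight, but not both" - this is FALSE (a lie) because Sam is a knave and Ivy is a knave.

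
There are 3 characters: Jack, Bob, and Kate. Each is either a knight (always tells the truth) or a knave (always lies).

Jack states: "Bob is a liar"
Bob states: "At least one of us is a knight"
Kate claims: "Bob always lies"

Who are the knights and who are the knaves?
Jack is a knave.
Bob is a knight.
Kate is a knave.

Verification:
- Jack (knave) says "Bob is a liar" - this is FALSE (a lie) because Bob is a knight.
- Bob (knight) says "At least one of us is a knight" - this is TRUE because Bob is a knight.
- Kate (knave) says "Bob always lies" - this is FALSE (a lie) because Bob is a knight.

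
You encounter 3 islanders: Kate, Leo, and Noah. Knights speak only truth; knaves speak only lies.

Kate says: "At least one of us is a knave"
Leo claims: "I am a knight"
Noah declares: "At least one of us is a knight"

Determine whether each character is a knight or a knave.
Kate is a knight.
Leo is a knave.
Noah is a knight.

Verification:
- Kate (knight) says "At least one of us is a knave" - this is TRUE because Leo is a knave.
- Leo (knave) says "I am a knight" - this is FALSE (a lie) because Leo is a knave.
- Noah (knight) says "At least one of us is a knight" - this is TRUE because Kate and Noah are knights.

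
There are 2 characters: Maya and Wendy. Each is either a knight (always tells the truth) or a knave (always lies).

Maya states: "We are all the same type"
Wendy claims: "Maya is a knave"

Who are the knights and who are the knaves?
Maya is a knave.
Wendy is a knight.

Verification:
- Maya (knave) says "We are all the same type" - this is FALSE (a lie) because Wendy is a knight and Maya is a knave.
- Wendy (knight) says "Maya is a knave" - this is TRUE because Maya is a knave.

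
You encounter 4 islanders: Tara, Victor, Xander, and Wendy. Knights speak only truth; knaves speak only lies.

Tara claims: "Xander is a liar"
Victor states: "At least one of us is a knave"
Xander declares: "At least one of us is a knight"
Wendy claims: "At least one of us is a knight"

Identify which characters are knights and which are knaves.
Tara is a knave.
Victor is a knight.
Xander is a knight.
Wendy is a knight.

Verification:
- Tara (knave) says "Xander is a liar" - this is FALSE (a lie) because Xander is a knight.
- Victor (knight) says "At least one of us is a knave" - this is TRUE because Tara is a knave.
- Xander (knight) says "At least one of us is a knight" - this is TRUE because Victor, Xander, and Wendy are knights.
- Wendy (knight) says "At least one of us is a knight" - this is TRUE because Victor, Xander, and Wendy are knights.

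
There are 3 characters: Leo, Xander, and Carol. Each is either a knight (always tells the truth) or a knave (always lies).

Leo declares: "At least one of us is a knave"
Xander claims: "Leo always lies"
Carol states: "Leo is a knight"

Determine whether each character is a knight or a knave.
Leo is a knight.
Xander is a knave.
Carol is a knight.

Verification:
- Leo (knight) says "At least one of us is a knave" - this is TRUE because Xander is a knave.
- Xander (knave) says "Leo always lies" - this is FALSE (a lie) because Leo is a knight.
- Carol (knight) says "Leo is a knight" - this is TRUE because Leo is a knight.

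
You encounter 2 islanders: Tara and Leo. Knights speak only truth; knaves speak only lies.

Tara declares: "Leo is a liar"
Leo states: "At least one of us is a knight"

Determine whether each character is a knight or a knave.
Tara is a knave.
Leo is a knight.

Verification:
- Tara (knave) says "Leo is a liar" - this is FALSE (a lie) because Leo is a knight.
- Leo (knight) says "At least one of us is a knight" - this is TRUE because Leo is a knight.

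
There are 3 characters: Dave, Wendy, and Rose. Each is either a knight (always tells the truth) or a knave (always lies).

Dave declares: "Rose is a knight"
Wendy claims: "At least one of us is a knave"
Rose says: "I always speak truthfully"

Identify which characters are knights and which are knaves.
Dave is a knave.
Wendy is a knight.
Rose is a knave.

Verification:
- Dave (knave) says "Rose is a knight" - this is FALSE (a lie) because Rose is a knave.
- Wendy (knight) says "At least one of us is a knave" - this is TRUE because Dave and Rose are knaves.
- Rose (knave) says "I always speak truthfully" - this is FALSE (a lie) because Rose is a knave.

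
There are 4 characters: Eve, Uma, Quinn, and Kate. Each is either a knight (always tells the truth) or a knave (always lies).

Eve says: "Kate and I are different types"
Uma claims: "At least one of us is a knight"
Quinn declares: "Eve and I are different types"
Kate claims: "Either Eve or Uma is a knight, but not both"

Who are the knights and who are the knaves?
Eve is a knave.
Uma is a knave.
Quinn is a knave.
Kate is a knave.

Verification:
- Eve (knave) says "Kate and I are different types" - this is FALSE (a lie) because Eve is a knave and Kate is a knave.
- Uma (knave) says "At least one of us is a knight" - this is FALSE (a lie) because no one is a knight.
- Quinn (knave) says "Eve and I are different types" - this is FALSE (a lie) because Quinn is a knave and Eve is a knave.
- Kate (knave) says "Either Eve or Uma is a knight, but not both" - this is FALSE (a lie) because Eve is a knave and Uma is a knave.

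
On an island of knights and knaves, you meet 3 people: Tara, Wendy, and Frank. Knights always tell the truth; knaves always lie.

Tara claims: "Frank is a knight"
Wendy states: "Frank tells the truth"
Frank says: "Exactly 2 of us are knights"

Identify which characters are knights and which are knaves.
Tara is a knave.
Wendy is a knave.
Frank is a knave.

Verification:
- Tara (knave) says "Frank is a knight" - this is FALSE (a lie) because Frank is a knave.
- Wendy (knave) says "Frank tells the truth" - this is FALSE (a lie) because Frank is a knave.
- Frank (knave) says "Exactly 2 of us are knights" - this is FALSE (a lie) because there are 0 knights.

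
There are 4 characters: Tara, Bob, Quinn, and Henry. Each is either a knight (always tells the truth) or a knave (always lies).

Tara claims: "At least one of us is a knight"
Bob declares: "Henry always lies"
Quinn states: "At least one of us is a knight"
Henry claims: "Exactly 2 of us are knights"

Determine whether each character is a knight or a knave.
Tara is a knight.
Bob is a knight.
Quinn is a knight.
Henry is a knave.

Verification:
- Tara (knight) says "At least one of us is a knight" - this is TRUE because Tara, Bob, and Quinn are knights.
- Bob (knight) says "Henry always lies" - this is TRUE because Henry is a knave.
- Quinn (knight) says "At least one of us is a knight" - this is TRUE because Tara, Bob, and Quinn are knights.
- Henry (knave) says "Exactly 2 of us are knights" - this is FALSE (a lie) because there are 3 knights.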